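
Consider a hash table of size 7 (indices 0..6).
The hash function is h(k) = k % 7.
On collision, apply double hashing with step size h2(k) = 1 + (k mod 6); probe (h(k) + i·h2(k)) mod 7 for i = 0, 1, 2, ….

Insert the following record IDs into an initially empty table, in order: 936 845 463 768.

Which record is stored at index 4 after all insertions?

936 hashes to 5; slot 5 is free -> place at 5.
845 hashes to 5, h2=6; 5 taken -> place at 4.
463 hashes to 1; slot 1 is free -> place at 1.
768 hashes to 5, h2=1; 5 taken -> place at 6.
Table: [—, 463, —, —, 845, 936, 768]

845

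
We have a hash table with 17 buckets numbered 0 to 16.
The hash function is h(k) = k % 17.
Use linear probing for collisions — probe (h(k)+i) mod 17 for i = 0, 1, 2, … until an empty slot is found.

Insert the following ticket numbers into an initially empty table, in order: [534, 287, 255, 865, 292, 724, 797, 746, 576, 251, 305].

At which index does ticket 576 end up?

534 hashes to 7; slot 7 is free => place at 7.
287 hashes to 15; slot 15 is free => place at 15.
255 hashes to 0; slot 0 is free => place at 0.
865 hashes to 15; 15 taken => place at 16.
292 hashes to 3; slot 3 is free => place at 3.
724 hashes to 10; slot 10 is free => place at 10.
797 hashes to 15; 15,16,0 taken => place at 1.
746 hashes to 15; 15,16,0,1 taken => place at 2.
576 hashes to 15; 15,16,0,1,2,3 taken => place at 4.
251 hashes to 13; slot 13 is free => place at 13.
305 hashes to 16; 16,0,1,2,3,4 taken => place at 5.
Table: [255, 797, 746, 292, 576, 305, -, 534, -, -, 724, -, -, 251, -, 287, 865]

4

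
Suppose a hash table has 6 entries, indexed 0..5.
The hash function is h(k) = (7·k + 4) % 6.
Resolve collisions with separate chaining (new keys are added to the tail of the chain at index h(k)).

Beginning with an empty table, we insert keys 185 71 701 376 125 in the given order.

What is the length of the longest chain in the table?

185 → bucket 3
71 → bucket 3 (collision)
701 → bucket 3 (collision)
376 → bucket 2
125 → bucket 3 (collision)
Final buckets:
0: .
1: .
2: 376
3: 185 -> 71 -> 701 -> 125
4: .
5: .

4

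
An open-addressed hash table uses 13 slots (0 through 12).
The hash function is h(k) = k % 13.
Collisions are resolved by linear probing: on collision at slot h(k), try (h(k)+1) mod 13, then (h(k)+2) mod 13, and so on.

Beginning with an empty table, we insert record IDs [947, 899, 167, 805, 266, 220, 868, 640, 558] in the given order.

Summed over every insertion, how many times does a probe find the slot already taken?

947 hashes to 11; slot 11 is free -> place at 11.
899 hashes to 2; slot 2 is free -> place at 2.
167 hashes to 11; 11 taken -> place at 12.
805 hashes to 12; 12 taken -> place at 0.
266 hashes to 6; slot 6 is free -> place at 6.
220 hashes to 12; 12,0 taken -> place at 1.
868 hashes to 10; slot 10 is free -> place at 10.
640 hashes to 3; slot 3 is free -> place at 3.
558 hashes to 12; 12,0,1,2,3 taken -> place at 4.
Table: [805, 220, 899, 640, 558, _, 266, _, _, _, 868, 947, 167]

9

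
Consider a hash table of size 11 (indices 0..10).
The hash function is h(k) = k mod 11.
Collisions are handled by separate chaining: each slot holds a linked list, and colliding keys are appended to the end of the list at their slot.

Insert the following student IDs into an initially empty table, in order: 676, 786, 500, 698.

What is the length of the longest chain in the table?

4

Insert 676: h=5, bucket 5 empty -> new chain.
Insert 786: h=5, bucket 5 nonempty -> append to chain.
Insert 500: h=5, bucket 5 nonempty -> append to chain.
Insert 698: h=5, bucket 5 nonempty -> append to chain.
Final buckets:
0: .
1: .
2: .
3: .
4: .
5: 676 -> 786 -> 500 -> 698
6: .
7: .
8: .
9: .
10: .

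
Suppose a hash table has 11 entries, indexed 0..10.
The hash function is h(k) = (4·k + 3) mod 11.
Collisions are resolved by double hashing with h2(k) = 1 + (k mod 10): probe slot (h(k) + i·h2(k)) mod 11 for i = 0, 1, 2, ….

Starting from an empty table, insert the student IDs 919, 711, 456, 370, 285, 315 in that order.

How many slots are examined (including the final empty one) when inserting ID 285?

919 hashes to 5; slot 5 is free → place at 5.
711 hashes to 9; slot 9 is free → place at 9.
456 hashes to 1; slot 1 is free → place at 1.
370 hashes to 9, h2=1; 9 taken → place at 10.
285 hashes to 10, h2=6; 10,5 taken → place at 0.
315 hashes to 9, h2=6; 9 taken → place at 4.
Table: [285, 456, _, _, 315, 919, _, _, _, 711, 370]

3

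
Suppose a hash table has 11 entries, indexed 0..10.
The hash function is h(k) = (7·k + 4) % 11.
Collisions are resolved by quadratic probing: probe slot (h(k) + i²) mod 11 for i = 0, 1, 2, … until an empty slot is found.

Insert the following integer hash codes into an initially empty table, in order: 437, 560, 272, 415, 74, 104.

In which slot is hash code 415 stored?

437: h=5 -> slot 5
560: h=8 -> slot 8
272: h=5, probe 5,6 -> slot 6
415: h=5, probe 5,6,9 -> slot 9
74: h=5, probe 5,6,9,3 -> slot 3
104: h=6, probe 6,7 -> slot 7
Table: [—, —, —, 74, —, 437, 272, 104, 560, 415, —]

9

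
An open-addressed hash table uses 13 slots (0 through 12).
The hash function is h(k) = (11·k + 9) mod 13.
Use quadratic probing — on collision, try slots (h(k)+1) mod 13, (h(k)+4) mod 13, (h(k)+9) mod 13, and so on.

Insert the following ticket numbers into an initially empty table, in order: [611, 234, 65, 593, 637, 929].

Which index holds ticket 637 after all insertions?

5

611 hashes to 9; slot 9 is free => place at 9.
234 hashes to 9; 9 taken => place at 10.
65 hashes to 9; 9,10 taken => place at 0.
593 hashes to 6; slot 6 is free => place at 6.
637 hashes to 9; 9,10,0 taken => place at 5.
929 hashes to 10; 10 taken => place at 11.
Table: [65, _, _, _, _, 637, 593, _, _, 611, 234, 929, _]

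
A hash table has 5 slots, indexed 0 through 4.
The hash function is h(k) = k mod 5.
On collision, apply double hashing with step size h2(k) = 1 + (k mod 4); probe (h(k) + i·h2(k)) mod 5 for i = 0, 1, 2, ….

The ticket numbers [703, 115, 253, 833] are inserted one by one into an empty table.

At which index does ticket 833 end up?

703: h=3 => slot 3
115: h=0 => slot 0
253: h=3, h2=2, probe 3,0,2 => slot 2
833: h=3, h2=2, probe 3,0,2,4 => slot 4
Table: [115, -, 253, 703, 833]

4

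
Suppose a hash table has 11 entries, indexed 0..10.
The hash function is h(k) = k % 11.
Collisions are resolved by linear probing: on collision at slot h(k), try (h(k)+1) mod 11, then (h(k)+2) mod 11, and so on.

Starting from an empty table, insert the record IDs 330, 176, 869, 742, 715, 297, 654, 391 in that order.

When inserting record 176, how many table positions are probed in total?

2

330: h=0 => slot 0
176: h=0, probe 0,1 => slot 1
869: h=0, probe 0,1,2 => slot 2
742: h=5 => slot 5
715: h=0, probe 0,1,2,3 => slot 3
297: h=0, probe 0,1,2,3,4 => slot 4
654: h=5, probe 5,6 => slot 6
391: h=6, probe 6,7 => slot 7
Table: [330, 176, 869, 715, 297, 742, 654, 391, ∅, ∅, ∅]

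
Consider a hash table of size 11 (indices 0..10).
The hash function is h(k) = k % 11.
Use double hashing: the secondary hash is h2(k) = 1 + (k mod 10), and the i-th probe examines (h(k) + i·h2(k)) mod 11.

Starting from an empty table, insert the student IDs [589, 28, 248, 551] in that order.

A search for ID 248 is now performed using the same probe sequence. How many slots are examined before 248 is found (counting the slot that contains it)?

589 hashes to 6; slot 6 is free => place at 6.
28 hashes to 6, h2=9; 6 taken => place at 4.
248 hashes to 6, h2=9; 6,4 taken => place at 2.
551 hashes to 1; slot 1 is free => place at 1.
Table: [_, 551, 248, _, 28, _, 589, _, _, _, _]
Lookup 248: h=6, h2=9, probe 6,4,2 → found at 2.

3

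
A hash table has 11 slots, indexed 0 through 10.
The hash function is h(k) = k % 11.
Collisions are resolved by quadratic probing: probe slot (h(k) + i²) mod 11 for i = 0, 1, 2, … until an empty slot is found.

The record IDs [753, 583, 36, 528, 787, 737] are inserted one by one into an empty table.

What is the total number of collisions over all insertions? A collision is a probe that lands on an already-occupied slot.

3

753: h=5 => slot 5
583: h=0 => slot 0
36: h=3 => slot 3
528: h=0, probe 0,1 => slot 1
787: h=6 => slot 6
737: h=0, probe 0,1,4 => slot 4
Table: [583, 528, —, 36, 737, 753, 787, —, —, —, —]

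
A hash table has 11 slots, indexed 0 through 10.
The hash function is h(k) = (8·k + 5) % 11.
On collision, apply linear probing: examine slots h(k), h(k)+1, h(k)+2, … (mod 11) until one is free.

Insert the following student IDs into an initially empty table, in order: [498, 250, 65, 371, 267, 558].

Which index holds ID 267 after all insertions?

498 hashes to 7; slot 7 is free -> place at 7.
250 hashes to 3; slot 3 is free -> place at 3.
65 hashes to 8; slot 8 is free -> place at 8.
371 hashes to 3; 3 taken -> place at 4.
267 hashes to 7; 7,8 taken -> place at 9.
558 hashes to 3; 3,4 taken -> place at 5.
Table: [-, -, -, 250, 371, 558, -, 498, 65, 267, -]

9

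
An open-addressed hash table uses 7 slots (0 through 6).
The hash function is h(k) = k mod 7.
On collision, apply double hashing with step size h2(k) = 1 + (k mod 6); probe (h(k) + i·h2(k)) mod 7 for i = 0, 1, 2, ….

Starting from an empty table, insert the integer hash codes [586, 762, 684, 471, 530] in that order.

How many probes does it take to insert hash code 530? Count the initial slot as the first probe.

2

586: h=5 → slot 5
762: h=6 → slot 6
684: h=5, h2=1, probe 5,6,0 → slot 0
471: h=2 → slot 2
530: h=5, h2=3, probe 5,1 → slot 1
Table: [684, 530, 471, -, -, 586, 762]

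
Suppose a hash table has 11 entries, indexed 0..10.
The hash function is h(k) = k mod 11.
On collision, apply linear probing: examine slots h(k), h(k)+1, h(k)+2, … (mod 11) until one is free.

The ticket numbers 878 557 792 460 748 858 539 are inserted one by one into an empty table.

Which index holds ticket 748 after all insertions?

1

878: h=9 → slot 9
557: h=7 → slot 7
792: h=0 → slot 0
460: h=9, probe 9,10 → slot 10
748: h=0, probe 0,1 → slot 1
858: h=0, probe 0,1,2 → slot 2
539: h=0, probe 0,1,2,3 → slot 3
Table: [792, 748, 858, 539, ., ., ., 557, ., 878, 460]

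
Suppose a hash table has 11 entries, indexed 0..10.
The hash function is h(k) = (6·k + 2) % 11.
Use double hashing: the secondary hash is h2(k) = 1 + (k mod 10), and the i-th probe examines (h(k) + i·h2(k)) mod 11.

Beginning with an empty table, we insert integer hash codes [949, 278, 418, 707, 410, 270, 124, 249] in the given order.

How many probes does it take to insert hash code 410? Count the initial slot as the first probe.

2

Insert 949: h=9, slot 9 empty → index 9.
Insert 278: h=9, h2=9, slot 9 occupied → index 7.
Insert 418: h=2, slot 2 empty → index 2.
Insert 707: h=9, h2=8, slot 9 occupied → index 6.
Insert 410: h=9, h2=1, slot 9 occupied → index 10.
Insert 270: h=5, slot 5 empty → index 5.
Insert 124: h=9, h2=5, slot 9 occupied → index 3.
Insert 249: h=0, slot 0 empty → index 0.
Table: [249, ∅, 418, 124, ∅, 270, 707, 278, ∅, 949, 410]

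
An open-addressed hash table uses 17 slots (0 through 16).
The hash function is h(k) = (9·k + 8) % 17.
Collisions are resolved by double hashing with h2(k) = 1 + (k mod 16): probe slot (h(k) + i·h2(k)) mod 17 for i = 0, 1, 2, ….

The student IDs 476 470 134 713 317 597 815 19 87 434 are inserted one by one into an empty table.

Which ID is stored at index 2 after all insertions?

476 hashes to 8; slot 8 is free => place at 8.
470 hashes to 5; slot 5 is free => place at 5.
134 hashes to 7; slot 7 is free => place at 7.
713 hashes to 16; slot 16 is free => place at 16.
317 hashes to 5, h2=14; 5 taken => place at 2.
597 hashes to 9; slot 9 is free => place at 9.
815 hashes to 16, h2=16; 16 taken => place at 15.
19 hashes to 9, h2=4; 9 taken => place at 13.
87 hashes to 9, h2=8; 9 taken => place at 0.
434 hashes to 4; slot 4 is free => place at 4.
Table: [87, ∅, 317, ∅, 434, 470, ∅, 134, 476, 597, ∅, ∅, ∅, 19, ∅, 815, 713]

317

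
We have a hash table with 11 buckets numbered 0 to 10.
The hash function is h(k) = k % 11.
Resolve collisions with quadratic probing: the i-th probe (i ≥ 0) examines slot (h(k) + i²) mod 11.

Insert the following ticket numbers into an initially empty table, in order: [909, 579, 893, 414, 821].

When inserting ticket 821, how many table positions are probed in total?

4

Insert 909: h=7, slot 7 empty => index 7.
Insert 579: h=7, slot 7 occupied => index 8.
Insert 893: h=2, slot 2 empty => index 2.
Insert 414: h=7, slots 7,8 occupied => index 0.
Insert 821: h=7, slots 7,8,0 occupied => index 5.
Table: [414, ∅, 893, ∅, ∅, 821, ∅, 909, 579, ∅, ∅]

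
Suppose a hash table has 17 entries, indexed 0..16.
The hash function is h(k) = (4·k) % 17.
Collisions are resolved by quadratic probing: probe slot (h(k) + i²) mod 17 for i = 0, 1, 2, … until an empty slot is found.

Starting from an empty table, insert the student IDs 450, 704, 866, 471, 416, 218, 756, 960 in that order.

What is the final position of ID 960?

450: h=15 → slot 15
704: h=11 → slot 11
866: h=13 → slot 13
471: h=14 → slot 14
416: h=15, probe 15,16 → slot 16
218: h=5 → slot 5
756: h=15, probe 15,16,2 → slot 2
960: h=15, probe 15,16,2,7 → slot 7
Table: [-, -, 756, -, -, 218, -, 960, -, -, -, 704, -, 866, 471, 450, 416]

7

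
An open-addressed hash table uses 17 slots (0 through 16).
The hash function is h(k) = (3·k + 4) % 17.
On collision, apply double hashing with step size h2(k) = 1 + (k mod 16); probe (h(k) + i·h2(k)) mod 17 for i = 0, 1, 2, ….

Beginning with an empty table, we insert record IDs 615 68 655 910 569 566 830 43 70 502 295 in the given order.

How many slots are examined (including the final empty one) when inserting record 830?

Insert 615: h=13, slot 13 empty → index 13.
Insert 68: h=4, slot 4 empty → index 4.
Insert 655: h=14, slot 14 empty → index 14.
Insert 910: h=14, h2=15, slot 14 occupied → index 12.
Insert 569: h=11, slot 11 empty → index 11.
Insert 566: h=2, slot 2 empty → index 2.
Insert 830: h=12, h2=15, slot 12 occupied → index 10.
Insert 43: h=14, h2=12, slot 14 occupied → index 9.
Insert 70: h=10, h2=7, slot 10 occupied → index 0.
Insert 502: h=14, h2=7, slots 14,4,11 occupied → index 1.
Insert 295: h=5, slot 5 empty → index 5.
Table: [70, 502, 566, ., 68, 295, ., ., ., 43, 830, 569, 910, 615, 655, ., .]

2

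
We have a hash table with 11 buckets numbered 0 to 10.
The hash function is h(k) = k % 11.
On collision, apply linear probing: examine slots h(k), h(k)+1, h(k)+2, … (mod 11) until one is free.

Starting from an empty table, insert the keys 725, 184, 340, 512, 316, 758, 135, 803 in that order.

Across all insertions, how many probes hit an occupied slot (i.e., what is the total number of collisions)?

725 hashes to 10; slot 10 is free → place at 10.
184 hashes to 8; slot 8 is free → place at 8.
340 hashes to 10; 10 taken → place at 0.
512 hashes to 6; slot 6 is free → place at 6.
316 hashes to 8; 8 taken → place at 9.
758 hashes to 10; 10,0 taken → place at 1.
135 hashes to 3; slot 3 is free → place at 3.
803 hashes to 0; 0,1 taken → place at 2.
Table: [340, 758, 803, 135, -, -, 512, -, 184, 316, 725]

6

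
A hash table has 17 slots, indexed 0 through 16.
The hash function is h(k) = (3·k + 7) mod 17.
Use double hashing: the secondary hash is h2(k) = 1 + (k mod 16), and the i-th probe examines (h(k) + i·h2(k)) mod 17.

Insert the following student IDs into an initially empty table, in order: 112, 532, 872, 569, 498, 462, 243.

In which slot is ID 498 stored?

8

Insert 112: h=3, slot 3 empty => index 3.
Insert 532: h=5, slot 5 empty => index 5.
Insert 872: h=5, h2=9, slot 5 occupied => index 14.
Insert 569: h=14, h2=10, slot 14 occupied => index 7.
Insert 498: h=5, h2=3, slot 5 occupied => index 8.
Insert 462: h=16, slot 16 empty => index 16.
Insert 243: h=5, h2=4, slot 5 occupied => index 9.
Table: [∅, ∅, ∅, 112, ∅, 532, ∅, 569, 498, 243, ∅, ∅, ∅, ∅, 872, ∅, 462]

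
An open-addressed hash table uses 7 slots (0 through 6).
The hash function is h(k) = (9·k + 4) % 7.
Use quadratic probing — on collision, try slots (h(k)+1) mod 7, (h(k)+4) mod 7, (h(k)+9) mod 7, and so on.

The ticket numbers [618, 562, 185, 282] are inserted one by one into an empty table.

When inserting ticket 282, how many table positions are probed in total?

618 hashes to 1; slot 1 is free => place at 1.
562 hashes to 1; 1 taken => place at 2.
185 hashes to 3; slot 3 is free => place at 3.
282 hashes to 1; 1,2 taken => place at 5.
Table: [∅, 618, 562, 185, ∅, 282, ∅]

3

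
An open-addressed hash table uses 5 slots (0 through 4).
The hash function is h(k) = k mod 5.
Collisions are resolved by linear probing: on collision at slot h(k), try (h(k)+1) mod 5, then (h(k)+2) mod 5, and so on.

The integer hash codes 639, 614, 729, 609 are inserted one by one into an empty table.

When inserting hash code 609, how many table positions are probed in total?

4

639: h=4 => slot 4
614: h=4, probe 4,0 => slot 0
729: h=4, probe 4,0,1 => slot 1
609: h=4, probe 4,0,1,2 => slot 2
Table: [614, 729, 609, _, 639]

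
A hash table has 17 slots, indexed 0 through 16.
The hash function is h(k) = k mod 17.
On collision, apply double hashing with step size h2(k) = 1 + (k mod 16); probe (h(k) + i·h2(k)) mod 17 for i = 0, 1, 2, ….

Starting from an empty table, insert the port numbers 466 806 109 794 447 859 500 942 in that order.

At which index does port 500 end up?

0

466: h=7 → slot 7
806: h=7, h2=7, probe 7,14 → slot 14
109: h=7, h2=14, probe 7,4 → slot 4
794: h=12 → slot 12
447: h=5 → slot 5
859: h=9 → slot 9
500: h=7, h2=5, probe 7,12,0 → slot 0
942: h=7, h2=15, probe 7,5,3 → slot 3
Table: [500, -, -, 942, 109, 447, -, 466, -, 859, -, -, 794, -, 806, -, -]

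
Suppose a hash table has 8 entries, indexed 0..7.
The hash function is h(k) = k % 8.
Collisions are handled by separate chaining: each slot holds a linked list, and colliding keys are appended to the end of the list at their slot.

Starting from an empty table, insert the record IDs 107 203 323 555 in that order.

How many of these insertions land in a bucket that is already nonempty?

3

Insert 107: h=3, bucket 3 empty -> new chain.
Insert 203: h=3, bucket 3 nonempty -> append to chain.
Insert 323: h=3, bucket 3 nonempty -> append to chain.
Insert 555: h=3, bucket 3 nonempty -> append to chain.
Final buckets:
0: -
1: -
2: -
3: 107 -> 203 -> 323 -> 555
4: -
5: -
6: -
7: -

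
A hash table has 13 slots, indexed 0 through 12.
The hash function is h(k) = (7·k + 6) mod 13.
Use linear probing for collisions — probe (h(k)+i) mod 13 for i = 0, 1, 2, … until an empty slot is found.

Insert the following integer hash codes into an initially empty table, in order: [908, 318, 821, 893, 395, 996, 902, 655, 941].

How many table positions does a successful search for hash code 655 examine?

5

908: h=5 → slot 5
318: h=9 → slot 9
821: h=7 → slot 7
893: h=4 → slot 4
395: h=2 → slot 2
996: h=10 → slot 10
902: h=2, probe 2,3 → slot 3
655: h=2, probe 2,3,4,5,6 → slot 6
941: h=2, probe 2,3,4,5,6,7,8 → slot 8
Table: [-, -, 395, 902, 893, 908, 655, 821, 941, 318, 996, -, -]
Lookup 655: h=2, probe 2,3,4,5,6 → found at 6.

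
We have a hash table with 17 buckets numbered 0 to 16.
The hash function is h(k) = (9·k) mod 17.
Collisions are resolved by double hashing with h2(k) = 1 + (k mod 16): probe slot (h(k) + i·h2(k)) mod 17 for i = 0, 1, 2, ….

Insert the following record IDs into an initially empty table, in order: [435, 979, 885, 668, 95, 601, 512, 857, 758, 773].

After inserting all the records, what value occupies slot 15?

435: h=5 -> slot 5
979: h=5, h2=4, probe 5,9 -> slot 9
885: h=9, h2=6, probe 9,15 -> slot 15
668: h=11 -> slot 11
95: h=5, h2=16, probe 5,4 -> slot 4
601: h=3 -> slot 3
512: h=1 -> slot 1
857: h=12 -> slot 12
758: h=5, h2=7, probe 5,12,2 -> slot 2
773: h=4, h2=6, probe 4,10 -> slot 10
Table: [., 512, 758, 601, 95, 435, ., ., ., 979, 773, 668, 857, ., ., 885, .]

885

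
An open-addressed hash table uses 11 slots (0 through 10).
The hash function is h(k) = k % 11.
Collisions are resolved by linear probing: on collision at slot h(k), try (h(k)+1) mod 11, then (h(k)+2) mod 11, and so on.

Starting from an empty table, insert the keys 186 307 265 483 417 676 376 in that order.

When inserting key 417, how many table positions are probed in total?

Insert 186: h=10, slot 10 empty => index 10.
Insert 307: h=10, slot 10 occupied => index 0.
Insert 265: h=1, slot 1 empty => index 1.
Insert 483: h=10, slots 10,0,1 occupied => index 2.
Insert 417: h=10, slots 10,0,1,2 occupied => index 3.
Insert 676: h=5, slot 5 empty => index 5.
Insert 376: h=2, slots 2,3 occupied => index 4.
Table: [307, 265, 483, 417, 376, 676, ∅, ∅, ∅, ∅, 186]

5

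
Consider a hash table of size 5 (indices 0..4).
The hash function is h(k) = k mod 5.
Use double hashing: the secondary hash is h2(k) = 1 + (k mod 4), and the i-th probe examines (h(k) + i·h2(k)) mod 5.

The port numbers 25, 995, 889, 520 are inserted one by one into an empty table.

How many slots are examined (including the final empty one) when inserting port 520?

3

Insert 25: h=0, slot 0 empty -> index 0.
Insert 995: h=0, h2=4, slot 0 occupied -> index 4.
Insert 889: h=4, h2=2, slot 4 occupied -> index 1.
Insert 520: h=0, h2=1, slots 0,1 occupied -> index 2.
Table: [25, 889, 520, ∅, 995]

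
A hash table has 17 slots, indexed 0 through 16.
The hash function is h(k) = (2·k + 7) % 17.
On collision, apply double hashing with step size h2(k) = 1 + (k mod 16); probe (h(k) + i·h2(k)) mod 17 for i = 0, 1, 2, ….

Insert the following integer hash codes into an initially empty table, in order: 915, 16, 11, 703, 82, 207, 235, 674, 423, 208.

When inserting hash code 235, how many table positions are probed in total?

915: h=1 -> slot 1
16: h=5 -> slot 5
11: h=12 -> slot 12
703: h=2 -> slot 2
82: h=1, h2=3, probe 1,4 -> slot 4
207: h=13 -> slot 13
235: h=1, h2=12, probe 1,13,8 -> slot 8
674: h=12, h2=3, probe 12,15 -> slot 15
423: h=3 -> slot 3
208: h=15, h2=1, probe 15,16 -> slot 16
Table: [∅, 915, 703, 423, 82, 16, ∅, ∅, 235, ∅, ∅, ∅, 11, 207, ∅, 674, 208]

3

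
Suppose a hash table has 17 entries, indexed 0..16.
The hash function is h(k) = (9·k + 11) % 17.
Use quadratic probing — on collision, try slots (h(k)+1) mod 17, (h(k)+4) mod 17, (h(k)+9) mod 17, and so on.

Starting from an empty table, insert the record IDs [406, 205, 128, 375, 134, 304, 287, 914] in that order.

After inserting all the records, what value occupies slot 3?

205

Insert 406: h=10, slot 10 empty → index 10.
Insert 205: h=3, slot 3 empty → index 3.
Insert 128: h=7, slot 7 empty → index 7.
Insert 375: h=3, slot 3 occupied → index 4.
Insert 134: h=10, slot 10 occupied → index 11.
Insert 304: h=10, slots 10,11 occupied → index 14.
Insert 287: h=10, slots 10,11,14 occupied → index 2.
Insert 914: h=9, slot 9 empty → index 9.
Table: [∅, ∅, 287, 205, 375, ∅, ∅, 128, ∅, 914, 406, 134, ∅, ∅, 304, ∅, ∅]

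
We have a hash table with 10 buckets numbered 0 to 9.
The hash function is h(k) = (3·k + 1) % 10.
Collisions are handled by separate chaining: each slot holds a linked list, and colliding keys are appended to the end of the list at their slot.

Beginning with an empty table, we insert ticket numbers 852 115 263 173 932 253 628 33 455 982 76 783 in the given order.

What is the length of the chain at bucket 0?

5

852 -> bucket 7
115 -> bucket 6
263 -> bucket 0
173 -> bucket 0 (collision)
932 -> bucket 7 (collision)
253 -> bucket 0 (collision)
628 -> bucket 5
33 -> bucket 0 (collision)
455 -> bucket 6 (collision)
982 -> bucket 7 (collision)
76 -> bucket 9
783 -> bucket 0 (collision)
Final buckets:
0: 263 -> 173 -> 253 -> 33 -> 783
1: —
2: —
3: —
4: —
5: 628
6: 115 -> 455
7: 852 -> 932 -> 982
8: —
9: 76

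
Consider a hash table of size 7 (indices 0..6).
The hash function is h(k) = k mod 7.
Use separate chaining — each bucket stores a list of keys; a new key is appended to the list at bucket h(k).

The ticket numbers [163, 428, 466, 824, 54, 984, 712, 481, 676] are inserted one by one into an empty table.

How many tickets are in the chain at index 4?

3

163 -> bucket 2
428 -> bucket 1
466 -> bucket 4
824 -> bucket 5
54 -> bucket 5 (collision)
984 -> bucket 4 (collision)
712 -> bucket 5 (collision)
481 -> bucket 5 (collision)
676 -> bucket 4 (collision)
Final buckets:
0: _
1: 428
2: 163
3: _
4: 466 -> 984 -> 676
5: 824 -> 54 -> 712 -> 481
6: _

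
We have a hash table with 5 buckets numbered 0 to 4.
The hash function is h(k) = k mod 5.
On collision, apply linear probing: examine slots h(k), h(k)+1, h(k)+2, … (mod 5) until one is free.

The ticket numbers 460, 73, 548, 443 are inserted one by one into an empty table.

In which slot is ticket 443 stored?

Insert 460: h=0, slot 0 empty → index 0.
Insert 73: h=3, slot 3 empty → index 3.
Insert 548: h=3, slot 3 occupied → index 4.
Insert 443: h=3, slots 3,4,0 occupied → index 1.
Table: [460, 443, —, 73, 548]

1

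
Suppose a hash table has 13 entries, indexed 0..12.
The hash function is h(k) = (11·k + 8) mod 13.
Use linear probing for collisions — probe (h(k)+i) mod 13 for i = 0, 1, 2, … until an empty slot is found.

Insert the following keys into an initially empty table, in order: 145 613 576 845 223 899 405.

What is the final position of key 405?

9

145 hashes to 4; slot 4 is free -> place at 4.
613 hashes to 4; 4 taken -> place at 5.
576 hashes to 0; slot 0 is free -> place at 0.
845 hashes to 8; slot 8 is free -> place at 8.
223 hashes to 4; 4,5 taken -> place at 6.
899 hashes to 4; 4,5,6 taken -> place at 7.
405 hashes to 4; 4,5,6,7,8 taken -> place at 9.
Table: [576, ∅, ∅, ∅, 145, 613, 223, 899, 845, 405, ∅, ∅, ∅]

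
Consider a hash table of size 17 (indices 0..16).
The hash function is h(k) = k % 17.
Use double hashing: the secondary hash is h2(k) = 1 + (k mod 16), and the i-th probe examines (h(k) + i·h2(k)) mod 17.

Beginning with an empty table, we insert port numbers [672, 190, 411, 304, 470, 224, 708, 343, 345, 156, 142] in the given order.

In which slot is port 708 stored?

672 hashes to 9; slot 9 is free → place at 9.
190 hashes to 3; slot 3 is free → place at 3.
411 hashes to 3, h2=12; 3 taken → place at 15.
304 hashes to 15, h2=1; 15 taken → place at 16.
470 hashes to 11; slot 11 is free → place at 11.
224 hashes to 3, h2=1; 3 taken → place at 4.
708 hashes to 11, h2=5; 11,16,4,9 taken → place at 14.
343 hashes to 3, h2=8; 3,11 taken → place at 2.
345 hashes to 5; slot 5 is free → place at 5.
156 hashes to 3, h2=13; 3,16 taken → place at 12.
142 hashes to 6; slot 6 is free → place at 6.
Table: [., ., 343, 190, 224, 345, 142, ., ., 672, ., 470, 156, ., 708, 411, 304]

14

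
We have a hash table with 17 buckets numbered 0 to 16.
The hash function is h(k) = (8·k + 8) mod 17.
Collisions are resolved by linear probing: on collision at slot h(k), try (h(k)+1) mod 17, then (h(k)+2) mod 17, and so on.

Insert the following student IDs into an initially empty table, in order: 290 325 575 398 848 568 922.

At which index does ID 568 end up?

290 hashes to 16; slot 16 is free -> place at 16.
325 hashes to 7; slot 7 is free -> place at 7.
575 hashes to 1; slot 1 is free -> place at 1.
398 hashes to 13; slot 13 is free -> place at 13.
848 hashes to 9; slot 9 is free -> place at 9.
568 hashes to 13; 13 taken -> place at 14.
922 hashes to 6; slot 6 is free -> place at 6.
Table: [_, 575, _, _, _, _, 922, 325, _, 848, _, _, _, 398, 568, _, 290]

14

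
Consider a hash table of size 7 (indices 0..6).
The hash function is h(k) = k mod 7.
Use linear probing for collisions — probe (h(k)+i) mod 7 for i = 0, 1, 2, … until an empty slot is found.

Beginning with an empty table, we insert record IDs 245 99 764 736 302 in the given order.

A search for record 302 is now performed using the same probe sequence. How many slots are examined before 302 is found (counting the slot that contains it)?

4

Insert 245: h=0, slot 0 empty -> index 0.
Insert 99: h=1, slot 1 empty -> index 1.
Insert 764: h=1, slot 1 occupied -> index 2.
Insert 736: h=1, slots 1,2 occupied -> index 3.
Insert 302: h=1, slots 1,2,3 occupied -> index 4.
Table: [245, 99, 764, 736, 302, —, —]
Lookup 302: h=1, probe 1,2,3,4 → found at 4.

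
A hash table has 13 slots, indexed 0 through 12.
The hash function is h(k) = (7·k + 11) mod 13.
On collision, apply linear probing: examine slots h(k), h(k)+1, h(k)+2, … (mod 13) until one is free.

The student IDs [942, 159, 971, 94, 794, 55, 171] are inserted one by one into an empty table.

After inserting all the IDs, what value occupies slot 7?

94

942: h=1 → slot 1
159: h=6 → slot 6
971: h=9 → slot 9
94: h=6, probe 6,7 → slot 7
794: h=5 → slot 5
55: h=6, probe 6,7,8 → slot 8
171: h=12 → slot 12
Table: [_, 942, _, _, _, 794, 159, 94, 55, 971, _, _, 171]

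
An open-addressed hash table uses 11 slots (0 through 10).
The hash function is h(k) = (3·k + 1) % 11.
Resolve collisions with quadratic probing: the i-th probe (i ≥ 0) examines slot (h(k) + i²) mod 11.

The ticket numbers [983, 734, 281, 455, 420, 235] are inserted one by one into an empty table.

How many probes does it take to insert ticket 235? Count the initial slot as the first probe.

4

983: h=2 → slot 2
734: h=3 → slot 3
281: h=8 → slot 8
455: h=2, probe 2,3,6 → slot 6
420: h=7 → slot 7
235: h=2, probe 2,3,6,0 → slot 0
Table: [235, —, 983, 734, —, —, 455, 420, 281, —, —]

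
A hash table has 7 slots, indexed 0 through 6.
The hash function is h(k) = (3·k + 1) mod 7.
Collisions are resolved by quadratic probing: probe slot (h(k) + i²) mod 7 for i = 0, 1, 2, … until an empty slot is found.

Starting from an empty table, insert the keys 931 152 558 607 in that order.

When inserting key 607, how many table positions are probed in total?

Insert 931: h=1, slot 1 empty → index 1.
Insert 152: h=2, slot 2 empty → index 2.
Insert 558: h=2, slot 2 occupied → index 3.
Insert 607: h=2, slots 2,3 occupied → index 6.
Table: [-, 931, 152, 558, -, -, 607]

3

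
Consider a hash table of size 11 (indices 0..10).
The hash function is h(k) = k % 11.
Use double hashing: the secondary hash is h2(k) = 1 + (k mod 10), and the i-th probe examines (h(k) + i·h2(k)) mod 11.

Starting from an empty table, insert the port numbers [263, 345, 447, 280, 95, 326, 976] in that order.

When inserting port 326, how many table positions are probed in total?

2

263: h=10 → slot 10
345: h=4 → slot 4
447: h=7 → slot 7
280: h=5 → slot 5
95: h=7, h2=6, probe 7,2 → slot 2
326: h=7, h2=7, probe 7,3 → slot 3
976: h=8 → slot 8
Table: [-, -, 95, 326, 345, 280, -, 447, 976, -, 263]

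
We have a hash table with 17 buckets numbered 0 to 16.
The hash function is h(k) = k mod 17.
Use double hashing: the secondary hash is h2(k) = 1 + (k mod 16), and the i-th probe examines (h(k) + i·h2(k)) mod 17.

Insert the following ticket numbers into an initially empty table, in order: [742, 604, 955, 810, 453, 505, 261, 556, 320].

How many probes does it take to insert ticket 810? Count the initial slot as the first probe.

Insert 742: h=11, slot 11 empty -> index 11.
Insert 604: h=9, slot 9 empty -> index 9.
Insert 955: h=3, slot 3 empty -> index 3.
Insert 810: h=11, h2=11, slot 11 occupied -> index 5.
Insert 453: h=11, h2=6, slot 11 occupied -> index 0.
Insert 505: h=12, slot 12 empty -> index 12.
Insert 261: h=6, slot 6 empty -> index 6.
Insert 556: h=12, h2=13, slot 12 occupied -> index 8.
Insert 320: h=14, slot 14 empty -> index 14.
Table: [453, ., ., 955, ., 810, 261, ., 556, 604, ., 742, 505, ., 320, ., .]

2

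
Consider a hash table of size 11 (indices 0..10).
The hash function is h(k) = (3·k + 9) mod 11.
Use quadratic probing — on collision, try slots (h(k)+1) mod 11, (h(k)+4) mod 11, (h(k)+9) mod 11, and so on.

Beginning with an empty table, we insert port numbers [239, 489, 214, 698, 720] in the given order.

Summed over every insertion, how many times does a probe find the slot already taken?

7

Insert 239: h=0, slot 0 empty → index 0.
Insert 489: h=2, slot 2 empty → index 2.
Insert 214: h=2, slot 2 occupied → index 3.
Insert 698: h=2, slots 2,3 occupied → index 6.
Insert 720: h=2, slots 2,3,6,0 occupied → index 7.
Table: [239, -, 489, 214, -, -, 698, 720, -, -, -]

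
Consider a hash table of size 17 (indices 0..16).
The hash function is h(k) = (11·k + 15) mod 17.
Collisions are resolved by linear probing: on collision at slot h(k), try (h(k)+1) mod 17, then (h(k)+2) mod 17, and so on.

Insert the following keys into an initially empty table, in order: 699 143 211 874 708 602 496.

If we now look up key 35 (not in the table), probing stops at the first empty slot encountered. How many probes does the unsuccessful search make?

699: h=3 -> slot 3
143: h=7 -> slot 7
211: h=7, probe 7,8 -> slot 8
874: h=7, probe 7,8,9 -> slot 9
708: h=0 -> slot 0
602: h=7, probe 7,8,9,10 -> slot 10
496: h=14 -> slot 14
Table: [708, —, —, 699, —, —, —, 143, 211, 874, 602, —, —, —, 496, —, —]
Lookup 35: h=9, probe 9,10,11 → slot 11 empty, not found.

3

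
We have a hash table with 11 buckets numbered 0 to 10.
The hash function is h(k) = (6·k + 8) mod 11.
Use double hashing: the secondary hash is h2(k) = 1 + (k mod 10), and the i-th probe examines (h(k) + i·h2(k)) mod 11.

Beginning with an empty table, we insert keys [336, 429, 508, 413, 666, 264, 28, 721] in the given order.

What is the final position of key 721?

Insert 336: h=0, slot 0 empty -> index 0.
Insert 429: h=8, slot 8 empty -> index 8.
Insert 508: h=9, slot 9 empty -> index 9.
Insert 413: h=0, h2=4, slot 0 occupied -> index 4.
Insert 666: h=0, h2=7, slot 0 occupied -> index 7.
Insert 264: h=8, h2=5, slot 8 occupied -> index 2.
Insert 28: h=0, h2=9, slots 0,9,7 occupied -> index 5.
Insert 721: h=0, h2=2, slots 0,2,4 occupied -> index 6.
Table: [336, ∅, 264, ∅, 413, 28, 721, 666, 429, 508, ∅]

6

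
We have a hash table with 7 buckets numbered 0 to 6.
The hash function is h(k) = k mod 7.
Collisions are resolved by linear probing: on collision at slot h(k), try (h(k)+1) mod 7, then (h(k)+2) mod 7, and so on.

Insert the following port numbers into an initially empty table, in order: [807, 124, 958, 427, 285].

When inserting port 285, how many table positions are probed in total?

4

807 hashes to 2; slot 2 is free -> place at 2.
124 hashes to 5; slot 5 is free -> place at 5.
958 hashes to 6; slot 6 is free -> place at 6.
427 hashes to 0; slot 0 is free -> place at 0.
285 hashes to 5; 5,6,0 taken -> place at 1.
Table: [427, 285, 807, —, —, 124, 958]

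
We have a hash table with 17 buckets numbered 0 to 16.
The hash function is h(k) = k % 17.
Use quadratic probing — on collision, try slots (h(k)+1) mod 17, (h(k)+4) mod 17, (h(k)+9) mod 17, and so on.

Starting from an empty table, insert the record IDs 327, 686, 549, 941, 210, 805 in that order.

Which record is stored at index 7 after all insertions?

941

Insert 327: h=4, slot 4 empty → index 4.
Insert 686: h=6, slot 6 empty → index 6.
Insert 549: h=5, slot 5 empty → index 5.
Insert 941: h=6, slot 6 occupied → index 7.
Insert 210: h=6, slots 6,7 occupied → index 10.
Insert 805: h=6, slots 6,7,10 occupied → index 15.
Table: [., ., ., ., 327, 549, 686, 941, ., ., 210, ., ., ., ., 805, .]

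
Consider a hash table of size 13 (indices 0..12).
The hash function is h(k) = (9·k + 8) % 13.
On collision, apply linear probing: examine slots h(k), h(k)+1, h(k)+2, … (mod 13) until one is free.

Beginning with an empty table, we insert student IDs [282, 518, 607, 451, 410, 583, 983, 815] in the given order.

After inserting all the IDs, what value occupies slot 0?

451

282 hashes to 11; slot 11 is free => place at 11.
518 hashes to 3; slot 3 is free => place at 3.
607 hashes to 11; 11 taken => place at 12.
451 hashes to 11; 11,12 taken => place at 0.
410 hashes to 6; slot 6 is free => place at 6.
583 hashes to 3; 3 taken => place at 4.
983 hashes to 2; slot 2 is free => place at 2.
815 hashes to 11; 11,12,0 taken => place at 1.
Table: [451, 815, 983, 518, 583, -, 410, -, -, -, -, 282, 607]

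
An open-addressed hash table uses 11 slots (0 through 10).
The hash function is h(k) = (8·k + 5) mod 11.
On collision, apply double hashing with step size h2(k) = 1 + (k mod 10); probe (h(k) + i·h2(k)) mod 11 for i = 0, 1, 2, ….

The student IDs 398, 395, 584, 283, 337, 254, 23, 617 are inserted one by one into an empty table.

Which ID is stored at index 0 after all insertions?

23

Insert 398: h=10, slot 10 empty → index 10.
Insert 395: h=8, slot 8 empty → index 8.
Insert 584: h=2, slot 2 empty → index 2.
Insert 283: h=3, slot 3 empty → index 3.
Insert 337: h=6, slot 6 empty → index 6.
Insert 254: h=2, h2=5, slot 2 occupied → index 7.
Insert 23: h=2, h2=4, slots 2,6,10,3,7 occupied → index 0.
Insert 617: h=2, h2=8, slots 2,10,7 occupied → index 4.
Table: [23, ., 584, 283, 617, ., 337, 254, 395, ., 398]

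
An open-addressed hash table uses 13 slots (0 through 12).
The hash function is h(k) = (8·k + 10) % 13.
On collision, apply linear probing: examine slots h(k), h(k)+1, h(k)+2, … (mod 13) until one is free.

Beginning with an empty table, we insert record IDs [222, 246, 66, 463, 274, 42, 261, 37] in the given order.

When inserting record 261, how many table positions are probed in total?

6

Insert 222: h=5, slot 5 empty -> index 5.
Insert 246: h=2, slot 2 empty -> index 2.
Insert 66: h=5, slot 5 occupied -> index 6.
Insert 463: h=9, slot 9 empty -> index 9.
Insert 274: h=5, slots 5,6 occupied -> index 7.
Insert 42: h=8, slot 8 empty -> index 8.
Insert 261: h=5, slots 5,6,7,8,9 occupied -> index 10.
Insert 37: h=7, slots 7,8,9,10 occupied -> index 11.
Table: [., ., 246, ., ., 222, 66, 274, 42, 463, 261, 37, .]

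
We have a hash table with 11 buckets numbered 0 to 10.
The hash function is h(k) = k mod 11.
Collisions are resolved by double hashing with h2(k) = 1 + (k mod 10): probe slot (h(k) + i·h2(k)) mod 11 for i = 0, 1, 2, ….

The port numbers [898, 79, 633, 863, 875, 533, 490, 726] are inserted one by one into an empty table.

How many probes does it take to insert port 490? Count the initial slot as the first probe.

3

898 hashes to 7; slot 7 is free => place at 7.
79 hashes to 2; slot 2 is free => place at 2.
633 hashes to 6; slot 6 is free => place at 6.
863 hashes to 5; slot 5 is free => place at 5.
875 hashes to 6, h2=6; 6 taken => place at 1.
533 hashes to 5, h2=4; 5 taken => place at 9.
490 hashes to 6, h2=1; 6,7 taken => place at 8.
726 hashes to 0; slot 0 is free => place at 0.
Table: [726, 875, 79, ∅, ∅, 863, 633, 898, 490, 533, ∅]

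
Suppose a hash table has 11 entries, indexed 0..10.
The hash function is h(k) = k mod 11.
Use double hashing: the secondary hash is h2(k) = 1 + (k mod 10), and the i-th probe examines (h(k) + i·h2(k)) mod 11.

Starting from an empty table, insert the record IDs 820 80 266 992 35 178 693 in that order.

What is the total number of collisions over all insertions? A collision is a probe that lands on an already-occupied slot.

4

820 hashes to 6; slot 6 is free → place at 6.
80 hashes to 3; slot 3 is free → place at 3.
266 hashes to 2; slot 2 is free → place at 2.
992 hashes to 2, h2=3; 2 taken → place at 5.
35 hashes to 2, h2=6; 2 taken → place at 8.
178 hashes to 2, h2=9; 2 taken → place at 0.
693 hashes to 0, h2=4; 0 taken → place at 4.
Table: [178, _, 266, 80, 693, 992, 820, _, 35, _, _]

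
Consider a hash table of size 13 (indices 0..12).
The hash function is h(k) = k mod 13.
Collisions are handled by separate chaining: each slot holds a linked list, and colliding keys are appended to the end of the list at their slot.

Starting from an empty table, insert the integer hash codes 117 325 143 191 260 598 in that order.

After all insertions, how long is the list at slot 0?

117 -> bucket 0
325 -> bucket 0 (collision)
143 -> bucket 0 (collision)
191 -> bucket 9
260 -> bucket 0 (collision)
598 -> bucket 0 (collision)
Final buckets:
0: 117 -> 325 -> 143 -> 260 -> 598
1: ∅
2: ∅
3: ∅
4: ∅
5: ∅
6: ∅
7: ∅
8: ∅
9: 191
10: ∅
11: ∅
12: ∅

5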